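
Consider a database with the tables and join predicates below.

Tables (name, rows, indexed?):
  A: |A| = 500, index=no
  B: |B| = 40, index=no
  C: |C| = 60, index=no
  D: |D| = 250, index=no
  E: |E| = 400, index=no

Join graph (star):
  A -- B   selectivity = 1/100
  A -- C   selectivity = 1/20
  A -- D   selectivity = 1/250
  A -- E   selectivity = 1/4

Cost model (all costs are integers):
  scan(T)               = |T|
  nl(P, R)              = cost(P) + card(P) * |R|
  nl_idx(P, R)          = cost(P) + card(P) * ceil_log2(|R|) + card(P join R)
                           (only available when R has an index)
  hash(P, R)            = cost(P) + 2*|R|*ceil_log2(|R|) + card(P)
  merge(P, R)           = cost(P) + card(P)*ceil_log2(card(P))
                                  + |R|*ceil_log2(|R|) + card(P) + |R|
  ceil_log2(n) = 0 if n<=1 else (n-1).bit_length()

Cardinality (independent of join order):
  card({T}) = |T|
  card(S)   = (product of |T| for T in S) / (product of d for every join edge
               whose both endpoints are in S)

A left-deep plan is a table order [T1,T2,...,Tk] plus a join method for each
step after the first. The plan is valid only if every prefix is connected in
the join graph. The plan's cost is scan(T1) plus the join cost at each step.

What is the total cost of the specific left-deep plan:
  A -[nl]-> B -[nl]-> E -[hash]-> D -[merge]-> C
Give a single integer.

444920

step 1: scan A: cost=500, card=500
step 2: join B via nl
    card(P join B) = 500*40/(100) = 200
    cost = 500 + 500*40 = 20500
step 3: join E via nl
    card(P join E) = 200*400/(4) = 20000
    cost = 20500 + 200*400 = 100500
step 4: join D via hash
    card(P join D) = 20000*250/(250) = 20000
    cost = 100500 + 2*250*8 + 20000 = 124500
step 5: join C via merge
    card(P join C) = 20000*60/(20) = 60000
    cost = 124500 + 20000*15 + 60*6 + 20000 + 60 = 444920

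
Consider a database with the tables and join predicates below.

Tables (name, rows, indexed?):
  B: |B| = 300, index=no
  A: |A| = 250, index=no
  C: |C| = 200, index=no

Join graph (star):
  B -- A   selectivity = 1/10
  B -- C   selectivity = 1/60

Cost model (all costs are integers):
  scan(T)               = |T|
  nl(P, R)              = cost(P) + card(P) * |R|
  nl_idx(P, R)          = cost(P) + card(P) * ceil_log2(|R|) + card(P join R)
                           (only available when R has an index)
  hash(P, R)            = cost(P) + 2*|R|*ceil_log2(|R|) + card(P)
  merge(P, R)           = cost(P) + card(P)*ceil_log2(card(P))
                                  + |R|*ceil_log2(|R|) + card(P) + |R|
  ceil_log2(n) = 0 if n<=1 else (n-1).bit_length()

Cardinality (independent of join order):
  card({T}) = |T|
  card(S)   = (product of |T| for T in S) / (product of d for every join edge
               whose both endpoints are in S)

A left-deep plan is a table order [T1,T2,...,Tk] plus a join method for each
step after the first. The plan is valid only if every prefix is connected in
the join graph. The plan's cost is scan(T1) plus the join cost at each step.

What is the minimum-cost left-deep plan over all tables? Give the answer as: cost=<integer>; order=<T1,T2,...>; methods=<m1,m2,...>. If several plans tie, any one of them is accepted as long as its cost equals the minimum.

Selinger DP (subsets sized 1..n):
  {B}: scan cost=300, card=300
  {A}: scan cost=250, card=250
  {C}: scan cost=200, card=200
  {AB}: card=7500; try (A,hash)→4600, (B,merge)→5500, (A,merge)→5550, (B,hash)→5900, (B,nl)→75250, (A,nl)→75300; best=4600 via (A,hash)
  {BC}: card=1000; try (C,hash)→3800, (B,merge)→5000, (C,merge)→5100, (B,hash)→5800, (B,nl)→60200, (C,nl)→60300; best=3800 via (C,hash)
  {ABC}: card=25000; try (A,hash)→8800, (C,hash)→15300, (A,merge)→17050, (C,merge)→111400, (A,nl)→253800, (C,nl)→1504600; best=8800 via (A,hash)

cost=8800; order=B,C,A; methods=hash,hash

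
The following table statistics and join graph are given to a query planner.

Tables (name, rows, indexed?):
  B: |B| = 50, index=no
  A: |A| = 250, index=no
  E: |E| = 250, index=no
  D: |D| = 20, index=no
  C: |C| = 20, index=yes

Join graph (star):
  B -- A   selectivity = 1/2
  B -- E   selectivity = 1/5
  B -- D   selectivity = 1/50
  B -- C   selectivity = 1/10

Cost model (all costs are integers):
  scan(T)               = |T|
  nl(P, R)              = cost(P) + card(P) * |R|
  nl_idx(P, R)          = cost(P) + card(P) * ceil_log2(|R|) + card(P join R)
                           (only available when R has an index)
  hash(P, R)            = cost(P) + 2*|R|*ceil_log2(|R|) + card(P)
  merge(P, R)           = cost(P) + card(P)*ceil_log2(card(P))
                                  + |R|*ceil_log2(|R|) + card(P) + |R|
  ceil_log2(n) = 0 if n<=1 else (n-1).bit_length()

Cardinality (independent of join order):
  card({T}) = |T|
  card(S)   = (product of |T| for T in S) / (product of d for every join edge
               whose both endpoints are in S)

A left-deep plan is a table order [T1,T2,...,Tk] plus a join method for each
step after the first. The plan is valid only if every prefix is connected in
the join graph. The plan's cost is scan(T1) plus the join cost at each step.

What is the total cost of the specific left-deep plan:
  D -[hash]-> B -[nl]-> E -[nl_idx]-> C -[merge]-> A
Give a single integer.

step 1: scan D: cost=20, card=20
step 2: join B via hash
    card(P join B) = 20*50/(50) = 20
    cost = 20 + 2*50*6 + 20 = 640
step 3: join E via nl
    card(P join E) = 20*250/(5) = 1000
    cost = 640 + 20*250 = 5640
step 4: join C via nl_idx
    card(P join C) = 1000*20/(10) = 2000
    cost = 5640 + 1000*5 + 2000 = 12640
step 5: join A via merge
    card(P join A) = 2000*250/(2) = 250000
    cost = 12640 + 2000*11 + 250*8 + 2000 + 250 = 38890

38890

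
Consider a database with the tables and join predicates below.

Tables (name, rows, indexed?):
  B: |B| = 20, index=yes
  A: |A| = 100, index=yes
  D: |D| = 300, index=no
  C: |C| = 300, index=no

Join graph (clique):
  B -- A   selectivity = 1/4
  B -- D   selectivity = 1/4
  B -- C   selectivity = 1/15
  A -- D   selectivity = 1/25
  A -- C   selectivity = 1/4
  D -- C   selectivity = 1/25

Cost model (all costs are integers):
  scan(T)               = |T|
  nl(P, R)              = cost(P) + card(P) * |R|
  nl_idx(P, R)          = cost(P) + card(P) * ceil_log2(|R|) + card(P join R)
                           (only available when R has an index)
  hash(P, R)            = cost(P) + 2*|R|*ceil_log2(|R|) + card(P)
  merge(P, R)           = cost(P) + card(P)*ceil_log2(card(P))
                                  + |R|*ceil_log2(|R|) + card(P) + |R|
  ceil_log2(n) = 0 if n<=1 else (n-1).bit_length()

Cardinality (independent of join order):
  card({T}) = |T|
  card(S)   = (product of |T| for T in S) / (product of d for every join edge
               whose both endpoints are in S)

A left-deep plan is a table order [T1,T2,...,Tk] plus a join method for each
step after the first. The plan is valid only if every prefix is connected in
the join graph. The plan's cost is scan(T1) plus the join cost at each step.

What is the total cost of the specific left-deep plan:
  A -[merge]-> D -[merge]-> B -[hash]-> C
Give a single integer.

25320

step 1: scan A: cost=100, card=100
step 2: join D via merge
    card(P join D) = 100*300/(25) = 1200
    cost = 100 + 100*7 + 300*9 + 100 + 300 = 3900
step 3: join B via merge
    card(P join B) = 1200*20/(4*4) = 1500
    cost = 3900 + 1200*11 + 20*5 + 1200 + 20 = 18420
step 4: join C via hash
    card(P join C) = 1500*300/(15*4*25) = 300
    cost = 18420 + 2*300*9 + 1500 = 25320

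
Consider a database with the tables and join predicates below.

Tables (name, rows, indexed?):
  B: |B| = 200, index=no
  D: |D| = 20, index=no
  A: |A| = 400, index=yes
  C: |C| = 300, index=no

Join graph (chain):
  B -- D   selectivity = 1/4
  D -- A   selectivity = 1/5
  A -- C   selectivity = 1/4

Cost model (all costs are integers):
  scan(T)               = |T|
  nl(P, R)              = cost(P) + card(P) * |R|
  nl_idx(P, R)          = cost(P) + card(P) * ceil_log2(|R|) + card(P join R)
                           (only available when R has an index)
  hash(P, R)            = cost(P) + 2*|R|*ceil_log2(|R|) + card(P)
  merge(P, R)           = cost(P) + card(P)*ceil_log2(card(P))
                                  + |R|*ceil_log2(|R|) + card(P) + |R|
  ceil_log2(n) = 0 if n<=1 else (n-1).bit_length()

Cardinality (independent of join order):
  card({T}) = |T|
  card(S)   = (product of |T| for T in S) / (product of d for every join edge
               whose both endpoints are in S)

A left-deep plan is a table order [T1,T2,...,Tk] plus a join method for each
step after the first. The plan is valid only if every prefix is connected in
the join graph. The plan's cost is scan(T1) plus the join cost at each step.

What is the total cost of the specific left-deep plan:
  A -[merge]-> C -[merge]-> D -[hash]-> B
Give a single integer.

610720

step 1: scan A: cost=400, card=400
step 2: join C via merge
    card(P join C) = 400*300/(4) = 30000
    cost = 400 + 400*9 + 300*9 + 400 + 300 = 7400
step 3: join D via merge
    card(P join D) = 30000*20/(5) = 120000
    cost = 7400 + 30000*15 + 20*5 + 30000 + 20 = 487520
step 4: join B via hash
    card(P join B) = 120000*200/(4) = 6000000
    cost = 487520 + 2*200*8 + 120000 = 610720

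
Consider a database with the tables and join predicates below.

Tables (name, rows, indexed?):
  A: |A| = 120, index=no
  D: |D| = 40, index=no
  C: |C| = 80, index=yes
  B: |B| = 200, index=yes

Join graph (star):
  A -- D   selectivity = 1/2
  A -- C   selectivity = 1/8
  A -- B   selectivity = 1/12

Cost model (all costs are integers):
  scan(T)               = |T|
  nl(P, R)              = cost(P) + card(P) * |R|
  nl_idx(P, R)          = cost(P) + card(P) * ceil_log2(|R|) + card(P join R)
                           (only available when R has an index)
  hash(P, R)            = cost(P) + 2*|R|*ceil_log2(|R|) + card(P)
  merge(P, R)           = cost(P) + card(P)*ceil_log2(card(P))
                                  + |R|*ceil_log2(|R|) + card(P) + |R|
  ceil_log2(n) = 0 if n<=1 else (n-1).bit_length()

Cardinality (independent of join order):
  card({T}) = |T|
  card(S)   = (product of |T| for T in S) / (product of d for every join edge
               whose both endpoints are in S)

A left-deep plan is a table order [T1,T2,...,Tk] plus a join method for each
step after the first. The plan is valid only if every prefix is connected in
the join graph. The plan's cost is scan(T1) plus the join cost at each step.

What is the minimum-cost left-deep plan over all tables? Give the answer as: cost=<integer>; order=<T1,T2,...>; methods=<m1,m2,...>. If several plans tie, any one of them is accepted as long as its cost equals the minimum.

Selinger DP (subsets sized 1..n):
  {A}: scan cost=120, card=120
  {D}: scan cost=40, card=40
  {C}: scan cost=80, card=80
  {B}: scan cost=200, card=200
  {AD}: card=2400; try (D,hash)→720, (A,merge)→1280, (D,merge)→1360, (A,hash)→1760, (A,nl)→4840, (D,nl)→4920; best=720 via (D,hash)
  {AC}: card=1200; try (C,hash)→1360, (A,merge)→1680, (C,merge)→1720, (A,hash)→1840, (C,nl_idx)→2160, (A,nl)→9680 …(+1); best=1360 via (C,hash)
  {AB}: card=2000; try (A,hash)→2080, (B,merge)→2880, (A,merge)→2960, (B,nl_idx)→3080, (B,hash)→3440, (B,nl)→24120 …(+1); best=2080 via (A,hash)
  {ACD}: card=24000; try (D,hash)→3040, (C,hash)→4240, (D,merge)→16040, (C,merge)→32560, (C,nl_idx)→41520, (D,nl)→49360 …(+1); best=3040 via (D,hash)
  {ABD}: card=40000; try (D,hash)→4560, (B,hash)→6320, (D,merge)→26360, (B,merge)→33720, (B,nl_idx)→59920, (D,nl)→82080 …(+1); best=4560 via (D,hash)
  {ABC}: card=20000; try (C,hash)→5200, (B,hash)→5760, (B,merge)→17560, (C,merge)→26720, (B,nl_idx)→30960, (C,nl_idx)→36080 …(+2); best=5200 via (C,hash)
  {ABCD}: card=400000; try (D,hash)→25680, (B,hash)→30240, (C,hash)→45680, (D,merge)→325480, (B,merge)→388840, (B,nl_idx)→595040 …(+5); best=25680 via (D,hash)

cost=25680; order=B,A,C,D; methods=hash,hash,hash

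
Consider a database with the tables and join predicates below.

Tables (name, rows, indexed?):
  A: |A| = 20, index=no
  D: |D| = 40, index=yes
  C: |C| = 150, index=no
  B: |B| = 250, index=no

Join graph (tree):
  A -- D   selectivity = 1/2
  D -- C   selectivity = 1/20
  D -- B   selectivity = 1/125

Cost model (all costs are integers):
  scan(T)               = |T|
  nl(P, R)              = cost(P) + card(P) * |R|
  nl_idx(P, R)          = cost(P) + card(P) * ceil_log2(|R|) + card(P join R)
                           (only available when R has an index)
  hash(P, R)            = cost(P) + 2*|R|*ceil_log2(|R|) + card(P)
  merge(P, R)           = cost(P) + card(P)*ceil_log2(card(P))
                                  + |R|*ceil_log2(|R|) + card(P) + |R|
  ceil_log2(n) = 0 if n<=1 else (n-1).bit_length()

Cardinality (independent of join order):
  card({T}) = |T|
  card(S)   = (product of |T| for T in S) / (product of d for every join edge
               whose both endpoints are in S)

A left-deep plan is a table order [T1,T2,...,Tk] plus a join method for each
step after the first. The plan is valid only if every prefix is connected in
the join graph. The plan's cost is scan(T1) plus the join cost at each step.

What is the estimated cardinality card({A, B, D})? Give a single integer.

Tables in S: A(20), B(250), D(40)
Edges inside S: A-D(d=2), D-B(d=125)
numerator = 20 * 250 * 40 = 200000
denominator = 2 * 125 = 250
card(S) = 200000 / 250 = 800

800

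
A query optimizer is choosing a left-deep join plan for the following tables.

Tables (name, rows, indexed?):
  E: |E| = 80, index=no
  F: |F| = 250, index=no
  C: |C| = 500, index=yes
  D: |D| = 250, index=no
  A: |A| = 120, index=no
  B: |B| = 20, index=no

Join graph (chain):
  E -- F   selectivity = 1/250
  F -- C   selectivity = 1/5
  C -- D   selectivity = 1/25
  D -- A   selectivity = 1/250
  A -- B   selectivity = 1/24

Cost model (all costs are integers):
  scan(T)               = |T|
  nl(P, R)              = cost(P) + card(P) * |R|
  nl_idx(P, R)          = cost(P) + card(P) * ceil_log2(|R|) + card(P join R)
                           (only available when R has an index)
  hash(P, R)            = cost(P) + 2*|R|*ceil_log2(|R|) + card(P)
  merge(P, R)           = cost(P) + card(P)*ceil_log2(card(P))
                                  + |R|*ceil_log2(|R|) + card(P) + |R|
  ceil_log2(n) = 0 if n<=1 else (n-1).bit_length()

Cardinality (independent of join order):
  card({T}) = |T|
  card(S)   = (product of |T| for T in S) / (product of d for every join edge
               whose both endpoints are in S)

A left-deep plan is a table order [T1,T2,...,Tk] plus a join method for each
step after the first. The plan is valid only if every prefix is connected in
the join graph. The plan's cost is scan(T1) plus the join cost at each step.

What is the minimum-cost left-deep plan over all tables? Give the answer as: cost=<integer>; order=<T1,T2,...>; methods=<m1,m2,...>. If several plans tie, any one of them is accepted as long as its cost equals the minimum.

cost=112520; order=D,A,B,C,F,E; methods=hash,hash,nl_idx,hash,hash

Selinger DP (subsets sized 1..n):
  {E}: scan cost=80, card=80
  {F}: scan cost=250, card=250
  {C}: scan cost=500, card=500
  {D}: scan cost=250, card=250
  {A}: scan cost=120, card=120
  {B}: scan cost=20, card=20
  {EF}: card=80; try (E,hash)→1620, (F,merge)→2970, (E,merge)→3140, (F,hash)→4160, (F,nl)→20080, (E,nl)→20250; best=1620 via (E,hash)
  {CF}: card=25000; try (F,hash)→5000, (C,merge)→7500, (F,merge)→7750, (C,hash)→9500, (C,nl_idx)→27500, (C,nl)→125250 …(+1); best=5000 via (F,hash)
  {CD}: card=5000; try (D,hash)→5000, (C,merge)→7500, (C,nl_idx)→7500, (D,merge)→7750, (C,hash)→9500, (C,nl)→125250 …(+1); best=5000 via (D,hash)
  {AD}: card=120; try (A,hash)→2180, (D,merge)→3330, (A,merge)→3460, (D,hash)→4240, (D,nl)→30120, (A,nl)→30250; best=2180 via (A,hash)
  {AB}: card=100; try (B,hash)→440, (A,merge)→1100, (B,merge)→1200, (A,hash)→1720, (A,nl)→2420, (B,nl)→2520; best=440 via (B,hash)
  {CEF}: card=8000; try (C,merge)→7260, (C,nl_idx)→10340, (C,hash)→10700, (E,hash)→31120, (C,nl)→41620, (E,merge)→405640 …(+1); best=7260 via (C,merge)
  {CDF}: card=250000; try (F,hash)→14000, (D,hash)→34000, (F,merge)→77250, (D,merge)→407250, (F,nl)→1255000, (D,nl)→6255000; best=14000 via (F,hash)
  {ACD}: card=2400; try (C,nl_idx)→5660, (C,merge)→8140, (C,hash)→11300, (A,hash)→11680, (C,nl)→62180, (A,merge)→75960 …(+1); best=5660 via (C,nl_idx)
  {ABD}: card=100; try (B,hash)→2500, (B,merge)→3260, (D,merge)→3490, (D,hash)→4540, (B,nl)→4580, (D,nl)→25440; best=2500 via (B,hash)
  {CDEF}: card=80000; try (D,hash)→19260, (D,merge)→121510, (E,hash)→265120, (D,nl)→2007260, (E,merge)→4764640, (E,nl)→20014000; best=19260 via (D,hash)
  {ACDF}: card=120000; try (F,hash)→12060, (F,merge)→39110, (A,hash)→265680, (F,nl)→605660, (A,merge)→4764960, (A,nl)→30014000; best=12060 via (F,hash)
  {ABCD}: card=2000; try (C,nl_idx)→5400, (B,hash)→8260, (C,merge)→8300, (C,hash)→11600, (B,merge)→36980, (C,nl)→52500 …(+1); best=5400 via (C,nl_idx)
  {ACDEF}: card=38400; try (A,hash)→100940, (E,hash)→133180, (A,merge)→1460220, (E,merge)→2172700, (E,nl)→9612060, (A,nl)→9619260; best=100940 via (A,hash)
  {ABCDF}: card=100000; try (F,hash)→11400, (F,merge)→31650, (B,hash)→132260, (F,nl)→505400, (B,merge)→2172180, (B,nl)→2412060; best=11400 via (F,hash)
  {ABCDEF}: card=32000; try (E,hash)→112520, (B,hash)→139540, (B,merge)→753860, (B,nl)→868940, (E,merge)→1812040, (E,nl)→8011400; best=112520 via (E,hash)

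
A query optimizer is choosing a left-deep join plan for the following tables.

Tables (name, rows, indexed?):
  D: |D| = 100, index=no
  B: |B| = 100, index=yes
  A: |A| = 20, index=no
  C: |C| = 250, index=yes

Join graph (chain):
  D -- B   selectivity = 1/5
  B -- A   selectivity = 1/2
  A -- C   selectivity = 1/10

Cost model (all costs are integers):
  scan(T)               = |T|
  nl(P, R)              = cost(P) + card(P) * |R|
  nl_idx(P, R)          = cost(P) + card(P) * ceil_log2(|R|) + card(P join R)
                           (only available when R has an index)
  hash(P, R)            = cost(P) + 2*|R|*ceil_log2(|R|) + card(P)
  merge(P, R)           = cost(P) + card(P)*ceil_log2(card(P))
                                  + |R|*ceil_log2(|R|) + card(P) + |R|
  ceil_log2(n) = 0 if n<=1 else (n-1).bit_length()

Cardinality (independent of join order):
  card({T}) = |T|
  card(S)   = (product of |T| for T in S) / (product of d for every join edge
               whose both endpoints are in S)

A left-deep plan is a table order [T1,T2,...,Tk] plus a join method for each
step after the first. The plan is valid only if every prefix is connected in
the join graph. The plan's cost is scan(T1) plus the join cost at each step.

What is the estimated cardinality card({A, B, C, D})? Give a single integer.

500000

Tables in S: A(20), B(100), C(250), D(100)
Edges inside S: D-B(d=5), B-A(d=2), A-C(d=10)
numerator = 20 * 100 * 250 * 100 = 50000000
denominator = 5 * 2 * 10 = 100
card(S) = 50000000 / 100 = 500000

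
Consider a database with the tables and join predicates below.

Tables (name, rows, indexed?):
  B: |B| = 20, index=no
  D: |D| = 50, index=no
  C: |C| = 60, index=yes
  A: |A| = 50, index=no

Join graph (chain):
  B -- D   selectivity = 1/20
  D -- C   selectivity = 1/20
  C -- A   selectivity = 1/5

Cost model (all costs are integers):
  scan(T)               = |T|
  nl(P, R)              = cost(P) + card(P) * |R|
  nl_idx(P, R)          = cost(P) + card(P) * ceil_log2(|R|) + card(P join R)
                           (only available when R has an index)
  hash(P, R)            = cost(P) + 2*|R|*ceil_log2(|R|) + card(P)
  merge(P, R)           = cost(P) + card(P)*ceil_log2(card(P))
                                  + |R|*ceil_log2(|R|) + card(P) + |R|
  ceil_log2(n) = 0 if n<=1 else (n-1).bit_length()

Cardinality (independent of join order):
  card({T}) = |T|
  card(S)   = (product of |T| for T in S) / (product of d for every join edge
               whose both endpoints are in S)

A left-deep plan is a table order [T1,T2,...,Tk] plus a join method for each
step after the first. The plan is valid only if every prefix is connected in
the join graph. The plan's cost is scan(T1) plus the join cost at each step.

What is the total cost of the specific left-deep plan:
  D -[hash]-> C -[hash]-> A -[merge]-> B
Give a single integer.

step 1: scan D: cost=50, card=50
step 2: join C via hash
    card(P join C) = 50*60/(20) = 150
    cost = 50 + 2*60*6 + 50 = 820
step 3: join A via hash
    card(P join A) = 150*50/(5) = 1500
    cost = 820 + 2*50*6 + 150 = 1570
step 4: join B via merge
    card(P join B) = 1500*20/(20) = 1500
    cost = 1570 + 1500*11 + 20*5 + 1500 + 20 = 19690

19690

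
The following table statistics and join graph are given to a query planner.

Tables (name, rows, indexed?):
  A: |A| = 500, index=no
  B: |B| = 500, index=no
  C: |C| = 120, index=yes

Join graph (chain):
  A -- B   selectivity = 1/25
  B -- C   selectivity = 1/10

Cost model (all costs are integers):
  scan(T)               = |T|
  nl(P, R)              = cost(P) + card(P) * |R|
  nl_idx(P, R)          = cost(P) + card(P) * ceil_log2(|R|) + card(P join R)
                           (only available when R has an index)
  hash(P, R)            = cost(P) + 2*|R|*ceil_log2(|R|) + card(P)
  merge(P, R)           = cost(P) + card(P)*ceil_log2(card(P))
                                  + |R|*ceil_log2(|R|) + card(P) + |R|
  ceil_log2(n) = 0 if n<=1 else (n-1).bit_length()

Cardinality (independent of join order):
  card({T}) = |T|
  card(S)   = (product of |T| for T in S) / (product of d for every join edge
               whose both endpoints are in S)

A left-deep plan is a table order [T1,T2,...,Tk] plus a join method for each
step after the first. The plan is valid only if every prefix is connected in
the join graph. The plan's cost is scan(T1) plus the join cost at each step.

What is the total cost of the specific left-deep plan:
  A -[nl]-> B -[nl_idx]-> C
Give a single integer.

440500

step 1: scan A: cost=500, card=500
step 2: join B via nl
    card(P join B) = 500*500/(25) = 10000
    cost = 500 + 500*500 = 250500
step 3: join C via nl_idx
    card(P join C) = 10000*120/(10) = 120000
    cost = 250500 + 10000*7 + 120000 = 440500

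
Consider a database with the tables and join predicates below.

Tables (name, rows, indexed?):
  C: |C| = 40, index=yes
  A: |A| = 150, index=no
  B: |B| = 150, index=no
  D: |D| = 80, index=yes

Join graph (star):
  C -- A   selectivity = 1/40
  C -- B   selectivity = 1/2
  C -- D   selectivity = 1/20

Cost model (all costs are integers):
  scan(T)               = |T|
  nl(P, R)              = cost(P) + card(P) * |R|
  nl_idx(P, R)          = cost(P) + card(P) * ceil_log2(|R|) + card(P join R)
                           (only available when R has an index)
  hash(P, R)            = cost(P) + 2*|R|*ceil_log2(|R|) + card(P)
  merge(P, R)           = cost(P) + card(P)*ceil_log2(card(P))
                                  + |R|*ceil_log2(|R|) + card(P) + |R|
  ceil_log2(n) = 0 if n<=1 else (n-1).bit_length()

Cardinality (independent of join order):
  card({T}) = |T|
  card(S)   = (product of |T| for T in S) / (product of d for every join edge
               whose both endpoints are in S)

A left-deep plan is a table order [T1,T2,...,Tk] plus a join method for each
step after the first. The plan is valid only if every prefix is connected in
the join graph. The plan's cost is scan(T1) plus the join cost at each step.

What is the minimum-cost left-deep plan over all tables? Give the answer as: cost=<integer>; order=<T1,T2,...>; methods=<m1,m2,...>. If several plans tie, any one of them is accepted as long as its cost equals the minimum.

Selinger DP (subsets sized 1..n):
  {C}: scan cost=40, card=40
  {A}: scan cost=150, card=150
  {B}: scan cost=150, card=150
  {D}: scan cost=80, card=80
  {AC}: card=150; try (C,hash)→780, (C,nl_idx)→1200, (A,merge)→1670, (C,merge)→1780, (A,hash)→2480, (A,nl)→6040 …(+1); best=780 via (C,hash)
  {BC}: card=3000; try (C,hash)→780, (B,merge)→1670, (C,merge)→1780, (B,hash)→2480, (C,nl_idx)→4050, (B,nl)→6040 …(+1); best=780 via (C,hash)
  {CD}: card=160; try (D,nl_idx)→480, (C,hash)→640, (C,nl_idx)→720, (D,merge)→960, (C,merge)→1000, (D,hash)→1200 …(+2); best=480 via (D,nl_idx)
  {ABC}: card=11250; try (B,hash)→3330, (B,merge)→3480, (A,hash)→6180, (B,nl)→23280, (A,merge)→41130, (A,nl)→450780; best=3330 via (B,hash)
  {ACD}: card=600; try (D,hash)→2050, (D,nl_idx)→2430, (D,merge)→2770, (A,hash)→3040, (A,merge)→3270, (D,nl)→12780 …(+1); best=2050 via (D,hash)
  {BCD}: card=12000; try (B,hash)→3040, (B,merge)→3270, (D,hash)→4900, (B,nl)→24480, (D,nl_idx)→33780, (D,merge)→40420 …(+1); best=3040 via (B,hash)
  {ABCD}: card=45000; try (B,hash)→5050, (B,merge)→10000, (D,hash)→15700, (A,hash)→17440, (B,nl)→92050, (D,nl_idx)→127080 …(+4); best=5050 via (B,hash)

cost=5050; order=A,C,D,B; methods=hash,hash,hash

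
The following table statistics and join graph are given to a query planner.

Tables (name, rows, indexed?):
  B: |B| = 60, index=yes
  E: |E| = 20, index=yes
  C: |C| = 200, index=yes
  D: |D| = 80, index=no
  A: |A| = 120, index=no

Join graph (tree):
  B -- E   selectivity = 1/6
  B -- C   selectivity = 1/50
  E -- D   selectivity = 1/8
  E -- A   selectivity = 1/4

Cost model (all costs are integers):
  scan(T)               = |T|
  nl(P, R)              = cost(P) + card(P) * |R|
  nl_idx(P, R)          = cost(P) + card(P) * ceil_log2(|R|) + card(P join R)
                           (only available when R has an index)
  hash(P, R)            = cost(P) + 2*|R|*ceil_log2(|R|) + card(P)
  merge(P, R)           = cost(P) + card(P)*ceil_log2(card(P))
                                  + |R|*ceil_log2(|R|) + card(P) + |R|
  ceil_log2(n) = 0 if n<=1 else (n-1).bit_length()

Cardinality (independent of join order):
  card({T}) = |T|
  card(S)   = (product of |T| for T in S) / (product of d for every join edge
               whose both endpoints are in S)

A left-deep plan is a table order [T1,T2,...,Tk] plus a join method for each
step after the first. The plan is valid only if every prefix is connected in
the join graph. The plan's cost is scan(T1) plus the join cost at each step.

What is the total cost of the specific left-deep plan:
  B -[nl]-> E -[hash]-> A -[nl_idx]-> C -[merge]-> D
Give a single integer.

459780

step 1: scan B: cost=60, card=60
step 2: join E via nl
    card(P join E) = 60*20/(6) = 200
    cost = 60 + 60*20 = 1260
step 3: join A via hash
    card(P join A) = 200*120/(4) = 6000
    cost = 1260 + 2*120*7 + 200 = 3140
step 4: join C via nl_idx
    card(P join C) = 6000*200/(50) = 24000
    cost = 3140 + 6000*8 + 24000 = 75140
step 5: join D via merge
    card(P join D) = 24000*80/(8) = 240000
    cost = 75140 + 24000*15 + 80*7 + 24000 + 80 = 459780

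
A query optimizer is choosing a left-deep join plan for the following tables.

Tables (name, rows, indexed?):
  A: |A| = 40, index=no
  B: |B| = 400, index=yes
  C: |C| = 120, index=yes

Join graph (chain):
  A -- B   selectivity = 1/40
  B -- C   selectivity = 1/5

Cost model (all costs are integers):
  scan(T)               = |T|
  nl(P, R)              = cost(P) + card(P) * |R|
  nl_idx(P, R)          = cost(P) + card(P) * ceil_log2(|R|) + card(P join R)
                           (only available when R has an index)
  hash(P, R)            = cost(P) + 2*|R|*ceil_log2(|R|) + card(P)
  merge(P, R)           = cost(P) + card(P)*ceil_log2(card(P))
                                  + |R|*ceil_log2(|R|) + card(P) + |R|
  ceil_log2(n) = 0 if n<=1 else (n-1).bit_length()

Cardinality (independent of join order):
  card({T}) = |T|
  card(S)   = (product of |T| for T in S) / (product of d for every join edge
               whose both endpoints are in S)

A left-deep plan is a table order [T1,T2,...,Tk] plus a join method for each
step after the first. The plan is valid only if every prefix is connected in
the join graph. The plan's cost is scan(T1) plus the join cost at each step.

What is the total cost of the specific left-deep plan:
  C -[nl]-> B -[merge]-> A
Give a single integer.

192400

step 1: scan C: cost=120, card=120
step 2: join B via nl
    card(P join B) = 120*400/(5) = 9600
    cost = 120 + 120*400 = 48120
step 3: join A via merge
    card(P join A) = 9600*40/(40) = 9600
    cost = 48120 + 9600*14 + 40*6 + 9600 + 40 = 192400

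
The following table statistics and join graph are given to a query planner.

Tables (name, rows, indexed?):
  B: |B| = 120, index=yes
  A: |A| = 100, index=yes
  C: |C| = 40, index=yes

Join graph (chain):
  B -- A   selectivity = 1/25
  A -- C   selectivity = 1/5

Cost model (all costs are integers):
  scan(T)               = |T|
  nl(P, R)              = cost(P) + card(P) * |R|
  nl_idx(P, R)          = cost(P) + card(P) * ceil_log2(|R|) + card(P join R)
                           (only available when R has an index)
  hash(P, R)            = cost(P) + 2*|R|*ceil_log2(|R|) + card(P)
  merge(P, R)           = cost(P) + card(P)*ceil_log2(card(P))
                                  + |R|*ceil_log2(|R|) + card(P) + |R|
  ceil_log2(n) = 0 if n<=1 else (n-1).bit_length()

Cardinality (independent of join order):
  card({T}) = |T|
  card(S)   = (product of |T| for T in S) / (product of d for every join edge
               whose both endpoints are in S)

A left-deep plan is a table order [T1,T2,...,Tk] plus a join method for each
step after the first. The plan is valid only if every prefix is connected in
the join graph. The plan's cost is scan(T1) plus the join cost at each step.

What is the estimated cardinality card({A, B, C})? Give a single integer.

3840

Tables in S: A(100), B(120), C(40)
Edges inside S: B-A(d=25), A-C(d=5)
numerator = 100 * 120 * 40 = 480000
denominator = 25 * 5 = 125
card(S) = 480000 / 125 = 3840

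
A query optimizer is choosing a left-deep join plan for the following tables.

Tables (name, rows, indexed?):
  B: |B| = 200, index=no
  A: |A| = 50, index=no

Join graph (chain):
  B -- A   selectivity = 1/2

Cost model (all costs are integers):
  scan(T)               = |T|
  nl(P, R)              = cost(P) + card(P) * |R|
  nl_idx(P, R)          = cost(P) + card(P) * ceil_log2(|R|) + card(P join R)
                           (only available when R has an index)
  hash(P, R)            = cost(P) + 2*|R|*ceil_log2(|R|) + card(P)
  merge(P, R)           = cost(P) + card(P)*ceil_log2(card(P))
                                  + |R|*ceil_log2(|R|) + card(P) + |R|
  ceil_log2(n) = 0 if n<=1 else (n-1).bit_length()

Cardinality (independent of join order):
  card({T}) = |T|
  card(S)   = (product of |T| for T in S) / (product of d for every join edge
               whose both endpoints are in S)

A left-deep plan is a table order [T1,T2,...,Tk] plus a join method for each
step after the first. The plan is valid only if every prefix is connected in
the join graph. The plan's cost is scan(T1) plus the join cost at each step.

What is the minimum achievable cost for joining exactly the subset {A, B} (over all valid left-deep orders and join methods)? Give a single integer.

Selinger DP over subsets of {A,B}:
  {B}: scan cost=200, card=200
  {A}: scan cost=50, card=50
  {AB}: card=5000; try (A,hash)→1000, (B,merge)→2200, (A,merge)→2350, (B,hash)→3300, (B,nl)→10050, (A,nl)→10200; best=1000 via (A,hash)

1000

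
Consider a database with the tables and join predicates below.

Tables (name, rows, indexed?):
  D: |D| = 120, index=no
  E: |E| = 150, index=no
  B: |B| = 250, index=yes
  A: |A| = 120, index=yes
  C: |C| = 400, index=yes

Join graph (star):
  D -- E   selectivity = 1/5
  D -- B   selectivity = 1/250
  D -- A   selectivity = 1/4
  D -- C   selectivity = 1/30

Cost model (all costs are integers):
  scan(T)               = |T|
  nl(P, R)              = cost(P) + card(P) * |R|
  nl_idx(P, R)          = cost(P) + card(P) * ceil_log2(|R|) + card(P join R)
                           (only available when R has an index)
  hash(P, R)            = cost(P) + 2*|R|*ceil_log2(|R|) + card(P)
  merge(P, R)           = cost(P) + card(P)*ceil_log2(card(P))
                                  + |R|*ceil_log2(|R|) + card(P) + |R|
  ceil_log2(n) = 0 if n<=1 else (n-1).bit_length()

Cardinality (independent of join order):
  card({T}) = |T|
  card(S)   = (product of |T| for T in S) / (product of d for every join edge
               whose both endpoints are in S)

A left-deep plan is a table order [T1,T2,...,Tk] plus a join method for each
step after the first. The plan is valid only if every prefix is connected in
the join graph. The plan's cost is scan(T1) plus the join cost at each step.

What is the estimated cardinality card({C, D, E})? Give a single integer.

Tables in S: C(400), D(120), E(150)
Edges inside S: D-E(d=5), D-C(d=30)
numerator = 400 * 120 * 150 = 7200000
denominator = 5 * 30 = 150
card(S) = 7200000 / 150 = 48000

48000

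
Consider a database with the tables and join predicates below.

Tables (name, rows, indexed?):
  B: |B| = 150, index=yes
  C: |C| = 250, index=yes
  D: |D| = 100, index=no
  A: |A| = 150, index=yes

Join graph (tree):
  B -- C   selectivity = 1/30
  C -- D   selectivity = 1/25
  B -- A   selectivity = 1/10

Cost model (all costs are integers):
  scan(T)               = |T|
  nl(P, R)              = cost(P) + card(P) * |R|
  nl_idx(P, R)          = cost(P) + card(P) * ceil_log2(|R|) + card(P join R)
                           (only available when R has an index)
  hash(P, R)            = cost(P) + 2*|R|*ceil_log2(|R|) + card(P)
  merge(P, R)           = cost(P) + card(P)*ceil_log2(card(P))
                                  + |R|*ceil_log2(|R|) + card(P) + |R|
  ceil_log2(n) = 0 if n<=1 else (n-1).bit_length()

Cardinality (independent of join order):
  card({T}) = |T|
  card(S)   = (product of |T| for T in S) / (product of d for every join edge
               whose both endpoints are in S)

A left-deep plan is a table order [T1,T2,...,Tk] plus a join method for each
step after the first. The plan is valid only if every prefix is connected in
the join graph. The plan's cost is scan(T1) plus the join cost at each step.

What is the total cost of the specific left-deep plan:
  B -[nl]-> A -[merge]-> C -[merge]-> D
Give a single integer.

354950

step 1: scan B: cost=150, card=150
step 2: join A via nl
    card(P join A) = 150*150/(10) = 2250
    cost = 150 + 150*150 = 22650
step 3: join C via merge
    card(P join C) = 2250*250/(30) = 18750
    cost = 22650 + 2250*12 + 250*8 + 2250 + 250 = 54150
step 4: join D via merge
    card(P join D) = 18750*100/(25) = 75000
    cost = 54150 + 18750*15 + 100*7 + 18750 + 100 = 354950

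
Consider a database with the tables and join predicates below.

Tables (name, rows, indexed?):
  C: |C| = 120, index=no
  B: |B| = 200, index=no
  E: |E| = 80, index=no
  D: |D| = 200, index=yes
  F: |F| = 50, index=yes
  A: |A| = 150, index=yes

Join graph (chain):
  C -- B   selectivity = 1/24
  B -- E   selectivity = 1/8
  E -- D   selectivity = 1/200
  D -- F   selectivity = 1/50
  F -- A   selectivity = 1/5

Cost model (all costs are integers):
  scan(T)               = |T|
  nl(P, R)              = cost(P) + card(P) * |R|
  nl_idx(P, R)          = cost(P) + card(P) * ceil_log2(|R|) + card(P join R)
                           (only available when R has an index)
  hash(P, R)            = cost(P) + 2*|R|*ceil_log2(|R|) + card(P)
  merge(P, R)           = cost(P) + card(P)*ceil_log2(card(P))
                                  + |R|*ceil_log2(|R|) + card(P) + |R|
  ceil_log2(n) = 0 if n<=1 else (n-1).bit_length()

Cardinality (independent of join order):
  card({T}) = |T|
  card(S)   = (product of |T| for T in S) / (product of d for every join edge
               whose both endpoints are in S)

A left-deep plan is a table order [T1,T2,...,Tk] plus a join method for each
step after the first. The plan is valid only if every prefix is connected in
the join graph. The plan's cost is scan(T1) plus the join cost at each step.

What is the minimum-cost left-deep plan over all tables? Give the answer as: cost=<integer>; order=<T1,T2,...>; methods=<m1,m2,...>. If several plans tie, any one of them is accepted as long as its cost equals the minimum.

cost=19880; order=E,D,F,B,C,A; methods=nl_idx,nl_idx,merge,hash,hash

Selinger DP (subsets sized 1..n):
  {C}: scan cost=120, card=120
  {B}: scan cost=200, card=200
  {E}: scan cost=80, card=80
  {D}: scan cost=200, card=200
  {F}: scan cost=50, card=50
  {A}: scan cost=150, card=150
  {BC}: card=1000; try (C,hash)→2080, (B,merge)→2880, (C,merge)→2960, (B,hash)→3440, (B,nl)→24120, (C,nl)→24200; best=2080 via (C,hash)
  {BE}: card=2000; try (E,hash)→1520, (B,merge)→2520, (E,merge)→2640, (B,hash)→3360, (B,nl)→16080, (E,nl)→16200; best=1520 via (E,hash)
  {DE}: card=80; try (D,nl_idx)→800, (E,hash)→1520, (D,merge)→2520, (E,merge)→2640, (D,hash)→3360, (D,nl)→16080 …(+1); best=800 via (D,nl_idx)
  {DF}: card=200; try (D,nl_idx)→650, (F,hash)→1000, (F,nl_idx)→1600, (D,merge)→2200, (F,merge)→2350, (D,hash)→3300 …(+2); best=650 via (D,nl_idx)
  {AF}: card=1500; try (F,hash)→900, (A,merge)→1750, (F,merge)→1850, (A,nl_idx)→1950, (A,hash)→2500, (F,nl_idx)→2550 …(+2); best=900 via (F,hash)
  {BCE}: card=10000; try (E,hash)→4200, (C,hash)→5200, (E,merge)→13720, (C,merge)→26480, (E,nl)→82080, (C,nl)→241520; best=4200 via (E,hash)
  {BDE}: card=2000; try (B,merge)→3240, (B,hash)→4080, (D,hash)→6720, (B,nl)→16800, (D,nl_idx)→19520, (D,merge)→27320 …(+1); best=3240 via (B,merge)
  {DEF}: card=80; try (F,nl_idx)→1360, (F,hash)→1480, (F,merge)→1790, (E,hash)→1970, (E,merge)→3090, (F,nl)→4800 …(+1); best=1360 via (F,nl_idx)
  {ADF}: card=6000; try (A,hash)→3250, (A,merge)→3800, (D,hash)→5600, (A,nl_idx)→8250, (D,nl_idx)→18900, (D,merge)→20700 …(+2); best=3250 via (A,hash)
  {BCDE}: card=10000; try (C,hash)→6920, (D,hash)→17400, (C,merge)→28200, (D,nl_idx)→94200, (D,merge)→156000, (C,nl)→243240 …(+1); best=6920 via (C,hash)
  {BDEF}: card=2000; try (B,merge)→3800, (B,hash)→4640, (F,hash)→5840, (F,nl_idx)→17240, (B,nl)→17360, (F,merge)→27590 …(+1); best=3800 via (B,merge)
  {ADEF}: card=2400; try (A,merge)→3350, (A,hash)→3840, (A,nl_idx)→4400, (E,hash)→10370, (A,nl)→13360, (E,merge)→87890 …(+1); best=3350 via (A,merge)
  {BCDEF}: card=10000; try (C,hash)→7480, (F,hash)→17520, (C,merge)→28760, (F,nl_idx)→76920, (F,merge)→157270, (C,nl)→243800 …(+1); best=7480 via (C,hash)
  {ABDEF}: card=60000; try (A,hash)→8200, (B,hash)→8950, (A,merge)→29150, (B,merge)→36350, (A,nl_idx)→79800, (A,nl)→303800 …(+1); best=8200 via (A,hash)
  {ABCDEF}: card=300000; try (A,hash)→19880, (C,hash)→69880, (A,merge)→158830, (A,nl_idx)→387480, (C,merge)→1029160, (A,nl)→1507480 …(+1); best=19880 via (A,hash)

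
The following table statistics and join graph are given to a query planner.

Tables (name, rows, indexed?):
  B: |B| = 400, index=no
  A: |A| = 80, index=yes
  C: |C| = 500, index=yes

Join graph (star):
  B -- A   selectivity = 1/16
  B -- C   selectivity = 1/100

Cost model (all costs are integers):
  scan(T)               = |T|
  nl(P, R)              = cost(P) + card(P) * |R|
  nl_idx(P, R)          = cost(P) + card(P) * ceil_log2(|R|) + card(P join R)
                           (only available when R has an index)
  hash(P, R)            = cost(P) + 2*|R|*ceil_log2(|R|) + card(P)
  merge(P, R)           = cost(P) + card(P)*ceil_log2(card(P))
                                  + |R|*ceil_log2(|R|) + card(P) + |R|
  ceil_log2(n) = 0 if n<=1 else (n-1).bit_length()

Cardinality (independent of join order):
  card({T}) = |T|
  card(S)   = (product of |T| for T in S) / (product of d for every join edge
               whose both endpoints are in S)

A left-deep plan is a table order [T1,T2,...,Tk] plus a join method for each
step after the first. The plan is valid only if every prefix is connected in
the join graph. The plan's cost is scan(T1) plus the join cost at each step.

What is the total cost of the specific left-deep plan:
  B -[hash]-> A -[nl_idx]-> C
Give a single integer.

step 1: scan B: cost=400, card=400
step 2: join A via hash
    card(P join A) = 400*80/(16) = 2000
    cost = 400 + 2*80*7 + 400 = 1920
step 3: join C via nl_idx
    card(P join C) = 2000*500/(100) = 10000
    cost = 1920 + 2000*9 + 10000 = 29920

29920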